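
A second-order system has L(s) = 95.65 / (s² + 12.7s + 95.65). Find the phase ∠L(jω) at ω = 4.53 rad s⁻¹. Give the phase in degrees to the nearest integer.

-37°

∠[(j4.53)² + 12.7(j4.53) + 95.65] = ∠[75.129 + j57.531] = 37.44°
∠L(j4.53) = −37.44° = -37.44°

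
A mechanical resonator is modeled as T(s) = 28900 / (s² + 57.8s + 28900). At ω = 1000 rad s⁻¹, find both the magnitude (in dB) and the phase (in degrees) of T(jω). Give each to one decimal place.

|(j1000)² + 57.8(j1000) + 28900| = |-9.711e+05 + j57800| = 9.728e+05
|T(j1000)| = 28900 / 9.728e+05 = 0.029707
20 log₁₀(0.029707) = -30.54 dB
∠[(j1000)² + 57.8(j1000) + 28900] = ∠[-9.711e+05 + j57800] = 176.59°
∠T(j1000) = −176.59° = -176.59°

|T| = -30.5 dB, ∠T = -176.6°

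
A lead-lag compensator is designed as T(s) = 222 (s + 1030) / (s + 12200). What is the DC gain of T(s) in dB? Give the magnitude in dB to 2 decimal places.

25.46 dB

T(0) = 222 × 1030 / 12200 = 18.743
20 log₁₀(18.743) = 25.457 dB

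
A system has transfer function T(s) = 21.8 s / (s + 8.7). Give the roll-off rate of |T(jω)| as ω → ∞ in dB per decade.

With 1 zero and 1 pole, the high-frequency asymptotic slope is 20 × (1 − 1) = 0 dB/decade.

0 dB/decade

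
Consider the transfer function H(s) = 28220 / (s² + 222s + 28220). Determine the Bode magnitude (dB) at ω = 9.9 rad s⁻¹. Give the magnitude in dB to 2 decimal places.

0.00 dB

|(j9.9)² + 222(j9.9) + 28220| = |28122 + j2197.8| = 2.821e+04
|H(j9.9)| = 28220 / 2.821e+04 = 1.0004
20 log₁₀(1.0004) = 0.004 dB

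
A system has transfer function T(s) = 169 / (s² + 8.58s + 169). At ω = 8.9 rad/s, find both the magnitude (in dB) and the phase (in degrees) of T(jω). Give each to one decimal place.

|T| = 3.1 dB, ∠T = -40.4°

|(j8.9)² + 8.58(j8.9) + 169| = |89.79 + j76.362| = 117.9
|T(j8.9)| = 169 / 117.9 = 1.4338
20 log₁₀(1.4338) = 3.13 dB
∠[(j8.9)² + 8.58(j8.9) + 169] = ∠[89.79 + j76.362] = 40.38°
∠T(j8.9) = −40.38° = -40.38°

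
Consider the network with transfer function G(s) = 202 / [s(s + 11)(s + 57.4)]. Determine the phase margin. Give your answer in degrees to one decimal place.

Gain crossover: |G(jω)| = 1 at ω ≈ 0.32 rad/s.
∠G(j0.32) = −90° − arctan(0.32/11) − arctan(0.32/57.4) ≈ -91.98°
PM = 180° + (-91.98°) = 88.02°

88.0 deg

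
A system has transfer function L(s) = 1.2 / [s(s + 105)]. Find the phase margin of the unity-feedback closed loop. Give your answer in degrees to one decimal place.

90.0°

Gain crossover: |L(jω)| = 1 at ω ≈ 0.0114 rad/s.
∠L(j0.0114) = −90° − arctan(0.0114/105) ≈ -90.01°
PM = 180° + (-90.01°) = 89.99°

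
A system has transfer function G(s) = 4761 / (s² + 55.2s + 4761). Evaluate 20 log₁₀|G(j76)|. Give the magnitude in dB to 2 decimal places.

|(j76)² + 55.2(j76) + 4761| = |-1015 + j4195.2| = 4316
|G(j76)| = 4761 / 4316 = 1.103
20 log₁₀(1.103) = 0.852 dB

0.85 dB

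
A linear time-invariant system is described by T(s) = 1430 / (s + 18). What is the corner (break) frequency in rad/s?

18 rad/s

The single real pole at s = −18 gives a corner at ω = 18 rad/s.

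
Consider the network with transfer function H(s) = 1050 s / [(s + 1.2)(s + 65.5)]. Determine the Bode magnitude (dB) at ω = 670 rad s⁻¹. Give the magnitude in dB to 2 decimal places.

3.86 dB

|j670| = 670
|j670 + 1.2| = √(670² + 1.2²) = 670
|j670 + 65.5| = √(670² + 65.5²) = 673.2
|H(j670)| = 1050 × 670 / (670 × 673.2) = 1.5597
20 log₁₀(1.5597) = 3.861 dB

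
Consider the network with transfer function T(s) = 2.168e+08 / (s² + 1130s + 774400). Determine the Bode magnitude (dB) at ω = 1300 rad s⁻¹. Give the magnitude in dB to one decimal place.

|(j1300)² + 1130(j1300) + 774400| = |-9.156e+05 + j1.469e+06| = 1.731e+06
|T(j1300)| = 2.168e+08 / 1.731e+06 = 125.25
20 log₁₀(125.25) = 41.96 dB

42.0 dB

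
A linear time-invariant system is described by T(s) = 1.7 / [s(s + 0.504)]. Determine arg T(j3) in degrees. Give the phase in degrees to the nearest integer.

∠(j3 + 0.504) = arctan(3/0.504) = 80.46°
∠(j3) = 90.00°
∠T(j3) = − (80.46° + 90.00°) = -170.46°

-170°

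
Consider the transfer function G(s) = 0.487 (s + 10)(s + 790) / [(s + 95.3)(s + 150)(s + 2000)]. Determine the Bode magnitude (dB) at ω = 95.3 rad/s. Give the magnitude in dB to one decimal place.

|j95.3 + 10| = √(95.3² + 10²) = 95.82
|j95.3 + 790| = √(95.3² + 790²) = 795.7
|j95.3 + 95.3| = √(95.3² + 95.3²) = 134.8
|j95.3 + 150| = √(95.3² + 150²) = 177.7
|j95.3 + 2000| = √(95.3² + 2000²) = 2002
|G(j95.3)| = 0.487 × 95.82 × 795.7 / (134.8 × 177.7 × 2002) = 0.00077431
20 log₁₀(0.00077431) = -62.22 dB

-62.2 dB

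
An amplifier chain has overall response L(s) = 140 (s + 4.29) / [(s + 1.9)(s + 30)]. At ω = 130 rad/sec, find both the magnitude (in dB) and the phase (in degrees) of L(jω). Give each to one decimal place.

|j130 + 4.29| = √(130² + 4.29²) = 130.1
|j130 + 1.9| = √(130² + 1.9²) = 130
|j130 + 30| = √(130² + 30²) = 133.4
|L(j130)| = 140 × 130.1 / (130 × 133.4) = 1.0498
20 log₁₀(1.0498) = 0.42 dB
∠(j130 + 4.29) = arctan(130/4.29) = 88.11°
∠(j130 + 1.9) = arctan(130/1.9) = 89.16°
∠(j130 + 30) = arctan(130/30) = 77.01°
∠L(j130) = 88.11° − (89.16° + 77.01°) = -78.06°

|L| = 0.4 dB, ∠L = -78.1°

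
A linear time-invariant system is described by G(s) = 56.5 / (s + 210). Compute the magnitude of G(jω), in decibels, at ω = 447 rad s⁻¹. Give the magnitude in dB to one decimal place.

-18.8 dB

|j447 + 210| = √(447² + 210²) = 493.9
|G(j447)| = 56.5 / 493.9 = 0.1144
20 log₁₀(0.1144) = -18.83 dB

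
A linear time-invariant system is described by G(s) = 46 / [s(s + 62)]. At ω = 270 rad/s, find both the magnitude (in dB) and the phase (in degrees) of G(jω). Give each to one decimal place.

|G| = -64.2 dB, ∠G = -167.1 deg

|j270 + 62| = √(270² + 62²) = 277
|j270| = 270
|G(j270)| = 46 / (277 × 270) = 0.000615
20 log₁₀(0.000615) = -64.22 dB
∠(j270 + 62) = arctan(270/62) = 77.07°
∠(j270) = 90.00°
∠G(j270) = − (77.07° + 90.00°) = -167.07°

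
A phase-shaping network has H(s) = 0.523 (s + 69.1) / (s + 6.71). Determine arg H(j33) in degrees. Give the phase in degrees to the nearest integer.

-53 deg

∠(j33 + 69.1) = arctan(33/69.1) = 25.53°
∠(j33 + 6.71) = arctan(33/6.71) = 78.51°
∠H(j33) = 25.53° − 78.51° = -52.98°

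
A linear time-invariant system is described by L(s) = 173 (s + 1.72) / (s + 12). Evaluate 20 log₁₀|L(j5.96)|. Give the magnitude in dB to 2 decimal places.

|j5.96 + 1.72| = √(5.96² + 1.72²) = 6.203
|j5.96 + 12| = √(5.96² + 12²) = 13.4
|L(j5.96)| = 173 × 6.203 / 13.4 = 80.095
20 log₁₀(80.095) = 38.072 dB

38.07 dB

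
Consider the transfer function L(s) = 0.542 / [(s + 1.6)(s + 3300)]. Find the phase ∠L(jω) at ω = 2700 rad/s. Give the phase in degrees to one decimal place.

∠(j2700 + 1.6) = arctan(2700/1.6) = 89.97°
∠(j2700 + 3300) = arctan(2700/3300) = 39.29°
∠L(j2700) = − (89.97° + 39.29°) = -129.26°

-129.3°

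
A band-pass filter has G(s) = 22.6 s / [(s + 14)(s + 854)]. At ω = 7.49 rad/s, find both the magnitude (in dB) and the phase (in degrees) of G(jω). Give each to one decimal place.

|j7.49| = 7.49
|j7.49 + 14| = √(7.49² + 14²) = 15.88
|j7.49 + 854| = √(7.49² + 854²) = 854
|G(j7.49)| = 22.6 × 7.49 / (15.88 × 854) = 0.012483
20 log₁₀(0.012483) = -38.07 dB
∠(j7.49) = 90.00°
∠(j7.49 + 14) = arctan(7.49/14) = 28.15°
∠(j7.49 + 854) = arctan(7.49/854) = 0.50°
∠G(j7.49) = 90.00° − (28.15° + 0.50°) = 61.35°

|G| = -38.1 dB, ∠G = 61.4°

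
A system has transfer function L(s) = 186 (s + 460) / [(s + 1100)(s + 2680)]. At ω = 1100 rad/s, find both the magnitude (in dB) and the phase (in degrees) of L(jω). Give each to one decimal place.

|L| = -26.2 dB, ∠L = -0.0°

|j1100 + 460| = √(1100² + 460²) = 1192
|j1100 + 1100| = √(1100² + 1100²) = 1556
|j1100 + 2680| = √(1100² + 2680²) = 2897
|L(j1100)| = 186 × 1192 / (1556 × 2897) = 0.04921
20 log₁₀(0.04921) = -26.16 dB
∠(j1100 + 460) = arctan(1100/460) = 67.31°
∠(j1100 + 1100) = arctan(1100/1100) = 45.00°
∠(j1100 + 2680) = arctan(1100/2680) = 22.32°
∠L(j1100) = 67.31° − (45.00° + 22.32°) = -0.01°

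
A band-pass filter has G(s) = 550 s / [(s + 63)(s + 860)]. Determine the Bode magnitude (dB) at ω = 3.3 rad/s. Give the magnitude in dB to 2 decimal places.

-29.51 dB

|j3.3| = 3.3
|j3.3 + 63| = √(3.3² + 63²) = 63.09
|j3.3 + 860| = √(3.3² + 860²) = 860
|G(j3.3)| = 550 × 3.3 / (63.09 × 860) = 0.033453
20 log₁₀(0.033453) = -29.511 dB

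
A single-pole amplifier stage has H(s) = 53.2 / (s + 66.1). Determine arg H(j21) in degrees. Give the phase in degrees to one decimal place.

-17.6 deg

∠(j21 + 66.1) = arctan(21/66.1) = 17.63°
∠H(j21) = −17.63° = -17.63°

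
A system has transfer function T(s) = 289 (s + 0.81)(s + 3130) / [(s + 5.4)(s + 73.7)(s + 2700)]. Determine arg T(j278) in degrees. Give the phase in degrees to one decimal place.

∠(j278 + 0.81) = arctan(278/0.81) = 89.83°
∠(j278 + 3130) = arctan(278/3130) = 5.08°
∠(j278 + 5.4) = arctan(278/5.4) = 88.89°
∠(j278 + 73.7) = arctan(278/73.7) = 75.15°
∠(j278 + 2700) = arctan(278/2700) = 5.88°
∠T(j278) = 89.83° + 5.08° − (88.89° + 75.15° + 5.88°) = -75.01°

-75.0°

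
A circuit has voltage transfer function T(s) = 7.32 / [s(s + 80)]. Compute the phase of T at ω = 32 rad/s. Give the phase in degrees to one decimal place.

-111.8 deg

∠(j32 + 80) = arctan(32/80) = 21.80°
∠(j32) = 90.00°
∠T(j32) = − (21.80° + 90.00°) = -111.80°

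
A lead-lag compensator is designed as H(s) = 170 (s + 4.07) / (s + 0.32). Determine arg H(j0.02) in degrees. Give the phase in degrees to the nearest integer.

∠(j0.02 + 4.07) = arctan(0.02/4.07) = 0.28°
∠(j0.02 + 0.32) = arctan(0.02/0.32) = 3.58°
∠H(j0.02) = 0.28° − 3.58° = -3.29°

-3°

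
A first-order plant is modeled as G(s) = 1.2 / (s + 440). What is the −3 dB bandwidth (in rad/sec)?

For a single-pole low-pass, the −3 dB point is at the pole: ω = 440 rad/sec.

440 rad/sec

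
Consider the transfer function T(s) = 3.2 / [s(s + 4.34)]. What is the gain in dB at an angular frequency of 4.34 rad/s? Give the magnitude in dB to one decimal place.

-18.4 dB

|j4.34 + 4.34| = √(4.34² + 4.34²) = 6.138
|j4.34| = 4.34
|T(j4.34)| = 3.2 / (6.138 × 4.34) = 0.12013
20 log₁₀(0.12013) = -18.41 dB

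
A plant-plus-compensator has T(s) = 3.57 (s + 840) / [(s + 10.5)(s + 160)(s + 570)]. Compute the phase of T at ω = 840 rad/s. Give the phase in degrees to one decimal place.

∠(j840 + 840) = arctan(840/840) = 45.00°
∠(j840 + 10.5) = arctan(840/10.5) = 89.28°
∠(j840 + 160) = arctan(840/160) = 79.22°
∠(j840 + 570) = arctan(840/570) = 55.84°
∠T(j840) = 45.00° − (89.28° + 79.22° + 55.84°) = -179.34°

-179.3°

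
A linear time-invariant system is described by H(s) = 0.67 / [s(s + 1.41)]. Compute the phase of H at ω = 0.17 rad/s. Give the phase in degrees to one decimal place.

-96.9 deg

∠(j0.17 + 1.41) = arctan(0.17/1.41) = 6.87°
∠(j0.17) = 90.00°
∠H(j0.17) = − (6.87° + 90.00°) = -96.87°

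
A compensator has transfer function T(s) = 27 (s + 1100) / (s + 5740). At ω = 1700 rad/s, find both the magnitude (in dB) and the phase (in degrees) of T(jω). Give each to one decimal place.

|T| = 19.2 dB, ∠T = 40.6 deg

|j1700 + 1100| = √(1700² + 1100²) = 2025
|j1700 + 5740| = √(1700² + 5740²) = 5986
|T(j1700)| = 27 × 2025 / 5986 = 9.1324
20 log₁₀(9.1324) = 19.21 dB
∠(j1700 + 1100) = arctan(1700/1100) = 57.09°
∠(j1700 + 5740) = arctan(1700/5740) = 16.50°
∠T(j1700) = 57.09° − 16.50° = 40.60°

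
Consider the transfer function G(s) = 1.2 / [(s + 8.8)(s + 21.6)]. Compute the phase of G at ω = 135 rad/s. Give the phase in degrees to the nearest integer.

∠(j135 + 8.8) = arctan(135/8.8) = 86.27°
∠(j135 + 21.6) = arctan(135/21.6) = 80.91°
∠G(j135) = − (86.27° + 80.91°) = -167.18°

-167 deg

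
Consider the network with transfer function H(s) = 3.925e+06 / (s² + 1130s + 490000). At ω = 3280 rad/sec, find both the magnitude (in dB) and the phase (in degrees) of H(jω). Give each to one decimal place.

|(j3280)² + 1130(j3280) + 490000| = |-1.0268e+07 + j3.7064e+06| = 1.092e+07
|H(j3280)| = 3.925e+06 / 1.092e+07 = 0.35954
20 log₁₀(0.35954) = -8.89 dB
∠[(j3280)² + 1130(j3280) + 490000] = ∠[-1.0268e+07 + j3.7064e+06] = 160.15°
∠H(j3280) = −160.15° = -160.15°

|H| = -8.9 dB, ∠H = -160.2°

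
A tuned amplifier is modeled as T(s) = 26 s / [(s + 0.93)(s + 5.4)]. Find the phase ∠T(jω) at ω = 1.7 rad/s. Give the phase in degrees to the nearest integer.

∠(j1.7) = 90.00°
∠(j1.7 + 0.93) = arctan(1.7/0.93) = 61.32°
∠(j1.7 + 5.4) = arctan(1.7/5.4) = 17.47°
∠T(j1.7) = 90.00° − (61.32° + 17.47°) = 11.21°

11°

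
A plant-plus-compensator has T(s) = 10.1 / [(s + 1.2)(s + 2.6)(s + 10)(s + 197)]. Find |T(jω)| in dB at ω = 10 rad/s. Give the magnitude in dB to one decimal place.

|j10 + 1.2| = √(10² + 1.2²) = 10.07
|j10 + 2.6| = √(10² + 2.6²) = 10.33
|j10 + 10| = √(10² + 10²) = 14.14
|j10 + 197| = √(10² + 197²) = 197.3
|T(j10)| = 10.1 / (10.07 × 10.33 × 14.14 × 197.3) = 3.4791e-05
20 log₁₀(3.4791e-05) = -89.17 dB

-89.2 dB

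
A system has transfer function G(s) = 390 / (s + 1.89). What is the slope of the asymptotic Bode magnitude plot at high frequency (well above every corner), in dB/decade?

With 0 zeros and 1 pole, the high-frequency asymptotic slope is 20 × (0 − 1) = -20 dB/decade.

-20 dB/decade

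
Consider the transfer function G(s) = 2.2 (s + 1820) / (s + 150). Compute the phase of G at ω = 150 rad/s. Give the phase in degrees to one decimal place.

-40.3°

∠(j150 + 1820) = arctan(150/1820) = 4.71°
∠(j150 + 150) = arctan(150/150) = 45.00°
∠G(j150) = 4.71° − 45.00° = -40.29°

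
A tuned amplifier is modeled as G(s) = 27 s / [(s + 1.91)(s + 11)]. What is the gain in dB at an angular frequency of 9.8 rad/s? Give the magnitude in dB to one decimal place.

|j9.8| = 9.8
|j9.8 + 1.91| = √(9.8² + 1.91²) = 9.984
|j9.8 + 11| = √(9.8² + 11²) = 14.73
|G(j9.8)| = 27 × 9.8 / (9.984 × 14.73) = 1.7989
20 log₁₀(1.7989) = 5.10 dB

5.1 dB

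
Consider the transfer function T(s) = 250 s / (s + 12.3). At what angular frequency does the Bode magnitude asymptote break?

The single real pole at s = −12.3 gives a corner at ω = 12.3 rad/s.

12.3 rad/s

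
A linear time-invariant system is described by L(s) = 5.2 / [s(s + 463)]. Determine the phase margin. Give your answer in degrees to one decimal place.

Gain crossover: |L(jω)| = 1 at ω ≈ 0.0112 rad/sec.
∠L(j0.0112) = −90° − arctan(0.0112/463) ≈ -90.00°
PM = 180° + (-90.00°) = 90.00°

90.0°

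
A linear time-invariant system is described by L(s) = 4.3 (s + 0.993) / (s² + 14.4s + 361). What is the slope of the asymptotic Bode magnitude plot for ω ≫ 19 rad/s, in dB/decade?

-20 dB/decade

With 1 zero and 2 poles, the high-frequency asymptotic slope is 20 × (1 − 2) = -20 dB/decade.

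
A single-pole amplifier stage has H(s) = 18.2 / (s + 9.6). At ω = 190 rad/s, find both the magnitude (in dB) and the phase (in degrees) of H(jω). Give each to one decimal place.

|H| = -20.4 dB, ∠H = -87.1 deg

|j190 + 9.6| = √(190² + 9.6²) = 190.2
|H(j190)| = 18.2 / 190.2 = 0.095667
20 log₁₀(0.095667) = -20.38 dB
∠(j190 + 9.6) = arctan(190/9.6) = 87.11°
∠H(j190) = −87.11° = -87.11°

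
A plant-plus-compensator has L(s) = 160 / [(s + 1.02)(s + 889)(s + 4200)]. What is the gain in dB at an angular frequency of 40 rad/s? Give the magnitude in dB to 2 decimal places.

-119.41 dB

|j40 + 1.02| = √(40² + 1.02²) = 40.01
|j40 + 889| = √(40² + 889²) = 889.9
|j40 + 4200| = √(40² + 4200²) = 4200
|L(j40)| = 160 / (40.01 × 889.9 × 4200) = 1.0698e-06
20 log₁₀(1.0698e-06) = -119.414 dB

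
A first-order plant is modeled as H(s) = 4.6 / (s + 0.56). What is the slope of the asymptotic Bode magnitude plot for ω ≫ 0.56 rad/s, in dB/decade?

With 0 zeros and 1 pole, the high-frequency asymptotic slope is 20 × (0 − 1) = -20 dB/decade.

-20 dB/decade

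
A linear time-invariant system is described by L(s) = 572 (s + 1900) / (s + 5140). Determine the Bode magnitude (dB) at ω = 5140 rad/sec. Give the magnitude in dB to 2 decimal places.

52.69 dB

|j5140 + 1900| = √(5140² + 1900²) = 5480
|j5140 + 5140| = √(5140² + 5140²) = 7269
|L(j5140)| = 572 × 5480 / 7269 = 431.21
20 log₁₀(431.21) = 52.694 dB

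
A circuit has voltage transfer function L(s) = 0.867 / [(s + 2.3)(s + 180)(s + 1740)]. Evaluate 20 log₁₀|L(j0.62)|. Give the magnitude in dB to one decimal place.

|j0.62 + 2.3| = √(0.62² + 2.3²) = 2.382
|j0.62 + 180| = √(0.62² + 180²) = 180
|j0.62 + 1740| = √(0.62² + 1740²) = 1740
|L(j0.62)| = 0.867 / (2.382 × 180 × 1740) = 1.1621e-06
20 log₁₀(1.1621e-06) = -118.70 dB

-118.7 dB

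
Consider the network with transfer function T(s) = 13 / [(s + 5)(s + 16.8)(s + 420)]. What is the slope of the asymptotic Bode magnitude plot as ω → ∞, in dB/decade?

-60 dB/decade

With 0 zeros and 3 poles, the high-frequency asymptotic slope is 20 × (0 − 3) = -60 dB/decade.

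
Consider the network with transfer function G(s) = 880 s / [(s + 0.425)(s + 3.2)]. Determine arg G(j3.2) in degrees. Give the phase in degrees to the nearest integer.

-37 deg

∠(j3.2) = 90.00°
∠(j3.2 + 0.425) = arctan(3.2/0.425) = 82.43°
∠(j3.2 + 3.2) = arctan(3.2/3.2) = 45.00°
∠G(j3.2) = 90.00° − (82.43° + 45.00°) = -37.43°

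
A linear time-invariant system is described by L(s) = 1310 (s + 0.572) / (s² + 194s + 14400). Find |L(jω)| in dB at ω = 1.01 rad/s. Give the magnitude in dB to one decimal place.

-19.5 dB

|j1.01 + 0.572| = √(1.01² + 0.572²) = 1.161
|(j1.01)² + 194(j1.01) + 14400| = |14399 + j195.94| = 1.44e+04
|L(j1.01)| = 1310 × 1.161 / 1.44e+04 = 0.10559
20 log₁₀(0.10559) = -19.53 dB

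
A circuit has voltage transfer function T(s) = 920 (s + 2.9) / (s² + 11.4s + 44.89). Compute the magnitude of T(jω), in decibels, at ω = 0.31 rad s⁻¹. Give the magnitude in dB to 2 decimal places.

|j0.31 + 2.9| = √(0.31² + 2.9²) = 2.917
|(j0.31)² + 11.4(j0.31) + 44.89| = |44.794 + j3.534| = 44.93
|T(j0.31)| = 920 × 2.917 / 44.93 = 59.715
20 log₁₀(59.715) = 35.522 dB

35.52 dB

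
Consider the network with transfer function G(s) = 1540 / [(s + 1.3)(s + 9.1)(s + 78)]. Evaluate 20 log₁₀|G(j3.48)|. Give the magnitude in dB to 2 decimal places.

|j3.48 + 1.3| = √(3.48² + 1.3²) = 3.715
|j3.48 + 9.1| = √(3.48² + 9.1²) = 9.743
|j3.48 + 78| = √(3.48² + 78²) = 78.08
|G(j3.48)| = 1540 / (3.715 × 9.743 × 78.08) = 0.54497
20 log₁₀(0.54497) = -5.273 dB

-5.27 dB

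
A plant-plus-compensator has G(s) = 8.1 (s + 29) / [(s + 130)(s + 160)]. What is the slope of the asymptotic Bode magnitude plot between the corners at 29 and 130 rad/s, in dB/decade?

In this band the factors already past their corner are: zero at 29; net slope = 20 dB/decade.

20 dB/decade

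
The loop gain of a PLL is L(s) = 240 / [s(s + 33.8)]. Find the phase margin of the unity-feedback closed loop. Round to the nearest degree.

Gain crossover: |L(jω)| = 1 at ω ≈ 6.95 rad/s.
∠L(j6.95) = −90° − arctan(6.95/33.8) ≈ -101.63°
PM = 180° + (-101.63°) = 78.37°

78°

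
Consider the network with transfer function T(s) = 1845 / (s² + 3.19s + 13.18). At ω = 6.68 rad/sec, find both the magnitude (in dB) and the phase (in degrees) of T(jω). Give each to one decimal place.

|T| = 33.7 dB, ∠T = -145.9°

|(j6.68)² + 3.19(j6.68) + 13.18| = |-31.442 + j21.309| = 37.98
|T(j6.68)| = 1845 / 37.98 = 48.574
20 log₁₀(48.574) = 33.73 dB
∠[(j6.68)² + 3.19(j6.68) + 13.18] = ∠[-31.442 + j21.309] = 145.87°
∠T(j6.68) = −145.87° = -145.87°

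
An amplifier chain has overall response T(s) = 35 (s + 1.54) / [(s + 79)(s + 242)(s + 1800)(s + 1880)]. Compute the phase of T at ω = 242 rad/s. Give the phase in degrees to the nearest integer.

-42°

∠(j242 + 1.54) = arctan(242/1.54) = 89.64°
∠(j242 + 79) = arctan(242/79) = 71.92°
∠(j242 + 242) = arctan(242/242) = 45.00°
∠(j242 + 1800) = arctan(242/1800) = 7.66°
∠(j242 + 1880) = arctan(242/1880) = 7.33°
∠T(j242) = 89.64° − (71.92° + 45.00° + 7.66° + 7.33°) = -42.28°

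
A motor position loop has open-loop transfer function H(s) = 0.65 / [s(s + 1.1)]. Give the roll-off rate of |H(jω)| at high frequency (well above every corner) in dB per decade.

-40 dB/decade

With 0 zeros and 2 poles, the high-frequency asymptotic slope is 20 × (0 − 2) = -40 dB/decade.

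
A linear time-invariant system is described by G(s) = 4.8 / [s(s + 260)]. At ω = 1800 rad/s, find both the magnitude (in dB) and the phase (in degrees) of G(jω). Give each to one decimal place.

|G| = -116.7 dB, ∠G = -171.8°

|j1800 + 260| = √(1800² + 260²) = 1819
|j1800| = 1800
|G(j1800)| = 4.8 / (1819 × 1800) = 1.4663e-06
20 log₁₀(1.4663e-06) = -116.68 dB
∠(j1800 + 260) = arctan(1800/260) = 81.78°
∠(j1800) = 90.00°
∠G(j1800) = − (81.78° + 90.00°) = -171.78°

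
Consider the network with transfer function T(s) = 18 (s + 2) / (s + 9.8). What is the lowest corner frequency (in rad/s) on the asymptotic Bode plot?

Break frequencies occur at each pole and zero magnitude: 2 rad/s, 9.8 rad/s.
The lowest is 2 rad/s.

2 rad/s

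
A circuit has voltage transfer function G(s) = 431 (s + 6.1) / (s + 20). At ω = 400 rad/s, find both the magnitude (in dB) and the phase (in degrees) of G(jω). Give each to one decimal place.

|j400 + 6.1| = √(400² + 6.1²) = 400
|j400 + 20| = √(400² + 20²) = 400.5
|G(j400)| = 431 × 400 / 400.5 = 430.51
20 log₁₀(430.51) = 52.68 dB
∠(j400 + 6.1) = arctan(400/6.1) = 89.13°
∠(j400 + 20) = arctan(400/20) = 87.14°
∠G(j400) = 89.13° − 87.14° = 1.99°

|G| = 52.7 dB, ∠G = 2.0°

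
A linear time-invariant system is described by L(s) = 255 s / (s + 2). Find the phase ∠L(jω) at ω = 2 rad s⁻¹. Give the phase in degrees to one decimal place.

∠(j2) = 90.00°
∠(j2 + 2) = arctan(2/2) = 45.00°
∠L(j2) = 90.00° − 45.00° = 45.00°

45.0°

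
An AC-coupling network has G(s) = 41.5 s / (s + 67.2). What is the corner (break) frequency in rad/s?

67.2 rad/s

The single real pole at s = −67.2 gives a corner at ω = 67.2 rad/s.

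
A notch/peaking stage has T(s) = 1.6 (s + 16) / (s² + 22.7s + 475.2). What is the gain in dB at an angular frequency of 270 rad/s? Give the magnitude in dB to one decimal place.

|j270 + 16| = √(270² + 16²) = 270.5
|(j270)² + 22.7(j270) + 475.2| = |-72425 + j6129| = 7.268e+04
|T(j270)| = 1.6 × 270.5 / 7.268e+04 = 0.005954
20 log₁₀(0.005954) = -44.50 dB

-44.5 dB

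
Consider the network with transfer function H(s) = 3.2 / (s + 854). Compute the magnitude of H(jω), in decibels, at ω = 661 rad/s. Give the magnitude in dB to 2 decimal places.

-50.56 dB

|j661 + 854| = √(661² + 854²) = 1080
|H(j661)| = 3.2 / 1080 = 0.0029632
20 log₁₀(0.0029632) = -50.565 dB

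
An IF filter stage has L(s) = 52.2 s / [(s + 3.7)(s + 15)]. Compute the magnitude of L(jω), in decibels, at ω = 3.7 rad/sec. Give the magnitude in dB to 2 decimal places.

7.56 dB

|j3.7| = 3.7
|j3.7 + 3.7| = √(3.7² + 3.7²) = 5.233
|j3.7 + 15| = √(3.7² + 15²) = 15.45
|L(j3.7)| = 52.2 × 3.7 / (5.233 × 15.45) = 2.3891
20 log₁₀(2.3891) = 7.565 dB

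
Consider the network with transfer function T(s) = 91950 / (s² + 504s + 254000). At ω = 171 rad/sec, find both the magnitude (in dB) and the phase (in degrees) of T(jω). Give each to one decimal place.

|(j171)² + 504(j171) + 254000| = |2.2476e+05 + j86184| = 2.407e+05
|T(j171)| = 91950 / 2.407e+05 = 0.38199
20 log₁₀(0.38199) = -8.36 dB
∠[(j171)² + 504(j171) + 254000] = ∠[2.2476e+05 + j86184] = 20.98°
∠T(j171) = −20.98° = -20.98°

|T| = -8.4 dB, ∠T = -21.0°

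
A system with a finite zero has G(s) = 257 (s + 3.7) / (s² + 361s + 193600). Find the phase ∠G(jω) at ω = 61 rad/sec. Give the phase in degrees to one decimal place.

79.9°

∠(j61 + 3.7) = arctan(61/3.7) = 86.53°
∠[(j61)² + 361(j61) + 193600] = ∠[1.8988e+05 + j22021] = 6.62°
∠G(j61) = 86.53° − 6.62° = 79.91°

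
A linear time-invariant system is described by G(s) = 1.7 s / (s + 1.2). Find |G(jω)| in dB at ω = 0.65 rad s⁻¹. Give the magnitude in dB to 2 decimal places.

-1.83 dB

|j0.65| = 0.65
|j0.65 + 1.2| = √(0.65² + 1.2²) = 1.365
|G(j0.65)| = 1.7 × 0.65 / 1.365 = 0.80968
20 log₁₀(0.80968) = -1.834 dB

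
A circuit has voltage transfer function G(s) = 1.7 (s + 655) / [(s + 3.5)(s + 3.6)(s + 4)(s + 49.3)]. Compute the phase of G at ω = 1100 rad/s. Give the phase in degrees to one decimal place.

-297.6°

∠(j1100 + 655) = arctan(1100/655) = 59.23°
∠(j1100 + 3.5) = arctan(1100/3.5) = 89.82°
∠(j1100 + 3.6) = arctan(1100/3.6) = 89.81°
∠(j1100 + 4) = arctan(1100/4) = 89.79°
∠(j1100 + 49.3) = arctan(1100/49.3) = 87.43°
∠G(j1100) = 59.23° − (89.82° + 89.81° + 89.79° + 87.43°) = -297.63°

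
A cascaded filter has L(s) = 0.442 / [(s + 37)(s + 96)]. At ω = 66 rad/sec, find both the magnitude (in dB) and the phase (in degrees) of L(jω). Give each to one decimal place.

|L| = -86.0 dB, ∠L = -95.2°

|j66 + 37| = √(66² + 37²) = 75.66
|j66 + 96| = √(66² + 96²) = 116.5
|L(j66)| = 0.442 / (75.66 × 116.5) = 5.0143e-05
20 log₁₀(5.0143e-05) = -86.00 dB
∠(j66 + 37) = arctan(66/37) = 60.72°
∠(j66 + 96) = arctan(66/96) = 34.51°
∠L(j66) = − (60.72° + 34.51°) = -95.23°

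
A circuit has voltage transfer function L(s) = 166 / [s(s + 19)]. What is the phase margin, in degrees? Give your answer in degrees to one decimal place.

Gain crossover: |L(jω)| = 1 at ω ≈ 8.05 rad/sec.
∠L(j8.05) = −90° − arctan(8.05/19) ≈ -112.95°
PM = 180° + (-112.95°) = 67.05°

67.1°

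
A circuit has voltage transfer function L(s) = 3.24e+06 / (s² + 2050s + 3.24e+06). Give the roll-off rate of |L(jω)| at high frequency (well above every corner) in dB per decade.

With 0 zeros and 2 poles, the high-frequency asymptotic slope is 20 × (0 − 2) = -40 dB/decade.

-40 dB/decade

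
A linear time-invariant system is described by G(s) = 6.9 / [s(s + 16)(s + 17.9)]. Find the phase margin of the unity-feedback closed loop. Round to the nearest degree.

90°

Gain crossover: |G(jω)| = 1 at ω ≈ 0.0241 rad/s.
∠G(j0.0241) = −90° − arctan(0.0241/16) − arctan(0.0241/17.9) ≈ -90.16°
PM = 180° + (-90.16°) = 89.84°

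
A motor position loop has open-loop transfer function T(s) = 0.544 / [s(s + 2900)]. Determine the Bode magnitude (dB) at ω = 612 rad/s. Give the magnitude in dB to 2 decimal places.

|j612 + 2900| = √(612² + 2900²) = 2964
|j612| = 612
|T(j612)| = 0.544 / (2964 × 612) = 2.9991e-07
20 log₁₀(2.9991e-07) = -130.460 dB

-130.46 dB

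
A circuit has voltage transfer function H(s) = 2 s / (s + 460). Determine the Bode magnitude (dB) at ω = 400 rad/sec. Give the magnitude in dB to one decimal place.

2.4 dB

|j400| = 400
|j400 + 460| = √(400² + 460²) = 609.6
|H(j400)| = 2 × 400 / 609.6 = 1.3124
20 log₁₀(1.3124) = 2.36 dB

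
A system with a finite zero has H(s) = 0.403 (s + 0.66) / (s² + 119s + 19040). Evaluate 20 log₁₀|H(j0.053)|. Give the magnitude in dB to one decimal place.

|j0.053 + 0.66| = √(0.053² + 0.66²) = 0.6621
|(j0.053)² + 119(j0.053) + 19040| = |19040 + j6.307| = 1.904e+04
|H(j0.053)| = 0.403 × 0.6621 / 1.904e+04 = 1.4015e-05
20 log₁₀(1.4015e-05) = -97.07 dB

-97.1 dB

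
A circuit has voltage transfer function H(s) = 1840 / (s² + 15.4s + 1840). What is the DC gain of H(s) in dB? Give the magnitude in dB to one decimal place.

0.0 dB

H(0) = 1840 / 1840 = 1
20 log₁₀(1) = 0.00 dB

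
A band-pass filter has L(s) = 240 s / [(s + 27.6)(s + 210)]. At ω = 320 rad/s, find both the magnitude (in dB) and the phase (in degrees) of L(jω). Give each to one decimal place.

|L| = -4.1 dB, ∠L = -51.8°

|j320| = 320
|j320 + 27.6| = √(320² + 27.6²) = 321.2
|j320 + 210| = √(320² + 210²) = 382.8
|L(j320)| = 240 × 320 / (321.2 × 382.8) = 0.62472
20 log₁₀(0.62472) = -4.09 dB
∠(j320) = 90.00°
∠(j320 + 27.6) = arctan(320/27.6) = 85.07°
∠(j320 + 210) = arctan(320/210) = 56.73°
∠L(j320) = 90.00° − (85.07° + 56.73°) = -51.80°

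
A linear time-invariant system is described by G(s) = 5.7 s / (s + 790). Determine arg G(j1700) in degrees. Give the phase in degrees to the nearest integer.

∠(j1700) = 90.00°
∠(j1700 + 790) = arctan(1700/790) = 65.08°
∠G(j1700) = 90.00° − 65.08° = 24.92°

25 deg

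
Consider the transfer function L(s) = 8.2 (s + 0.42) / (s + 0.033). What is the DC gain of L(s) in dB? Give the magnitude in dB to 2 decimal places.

L(0) = 8.2 × 0.42 / 0.033 = 104.36
20 log₁₀(104.36) = 40.371 dB

40.37 dB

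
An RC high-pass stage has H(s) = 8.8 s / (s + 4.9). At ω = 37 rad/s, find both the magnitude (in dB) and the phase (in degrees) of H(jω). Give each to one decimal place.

|j37| = 37
|j37 + 4.9| = √(37² + 4.9²) = 37.32
|H(j37)| = 8.8 × 37 / 37.32 = 8.7238
20 log₁₀(8.7238) = 18.81 dB
∠(j37) = 90.00°
∠(j37 + 4.9) = arctan(37/4.9) = 82.46°
∠H(j37) = 90.00° − 82.46° = 7.54°

|H| = 18.8 dB, ∠H = 7.5 deg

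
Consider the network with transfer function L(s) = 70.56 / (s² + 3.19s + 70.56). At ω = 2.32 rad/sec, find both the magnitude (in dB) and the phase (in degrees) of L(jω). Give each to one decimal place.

|L| = 0.6 dB, ∠L = -6.5 deg

|(j2.32)² + 3.19(j2.32) + 70.56| = |65.178 + j7.4008| = 65.6
|L(j2.32)| = 70.56 / 65.6 = 1.0757
20 log₁₀(1.0757) = 0.63 dB
∠[(j2.32)² + 3.19(j2.32) + 70.56] = ∠[65.178 + j7.4008] = 6.48°
∠L(j2.32) = −6.48° = -6.48°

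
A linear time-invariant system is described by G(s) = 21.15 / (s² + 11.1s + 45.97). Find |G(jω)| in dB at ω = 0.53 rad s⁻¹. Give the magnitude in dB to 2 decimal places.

-6.76 dB

|(j0.53)² + 11.1(j0.53) + 45.97| = |45.689 + j5.883| = 46.07
|G(j0.53)| = 21.15 / 46.07 = 0.45912
20 log₁₀(0.45912) = -6.761 dB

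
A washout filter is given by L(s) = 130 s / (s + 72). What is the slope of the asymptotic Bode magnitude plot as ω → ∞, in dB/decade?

With 1 zero and 1 pole, the high-frequency asymptotic slope is 20 × (1 − 1) = 0 dB/decade.

0 dB/decade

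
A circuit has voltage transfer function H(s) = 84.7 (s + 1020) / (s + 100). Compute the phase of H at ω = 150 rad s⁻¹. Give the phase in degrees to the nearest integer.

∠(j150 + 1020) = arctan(150/1020) = 8.37°
∠(j150 + 100) = arctan(150/100) = 56.31°
∠H(j150) = 8.37° − 56.31° = -47.94°

-48°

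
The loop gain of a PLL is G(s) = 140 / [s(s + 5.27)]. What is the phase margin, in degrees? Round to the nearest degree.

Gain crossover: |G(jω)| = 1 at ω ≈ 11.3 rad s⁻¹.
∠G(j11.3) = −90° − arctan(11.3/5.27) ≈ -154.92°
PM = 180° + (-154.92°) = 25.08°

25 deg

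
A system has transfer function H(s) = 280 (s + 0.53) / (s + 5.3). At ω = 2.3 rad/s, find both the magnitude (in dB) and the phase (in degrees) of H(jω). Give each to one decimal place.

|j2.3 + 0.53| = √(2.3² + 0.53²) = 2.36
|j2.3 + 5.3| = √(2.3² + 5.3²) = 5.778
|H(j2.3)| = 280 × 2.36 / 5.778 = 114.39
20 log₁₀(114.39) = 41.17 dB
∠(j2.3 + 0.53) = arctan(2.3/0.53) = 77.02°
∠(j2.3 + 5.3) = arctan(2.3/5.3) = 23.46°
∠H(j2.3) = 77.02° − 23.46° = 53.56°

|H| = 41.2 dB, ∠H = 53.6 deg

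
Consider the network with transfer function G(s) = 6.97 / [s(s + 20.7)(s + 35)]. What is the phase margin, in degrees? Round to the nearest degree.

Gain crossover: |G(jω)| = 1 at ω ≈ 0.00962 rad/sec.
∠G(j0.00962) = −90° − arctan(0.00962/20.7) − arctan(0.00962/35) ≈ -90.04°
PM = 180° + (-90.04°) = 89.96°

90°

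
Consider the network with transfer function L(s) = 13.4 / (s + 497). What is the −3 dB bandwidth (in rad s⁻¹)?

For a single-pole low-pass, the −3 dB point is at the pole: ω = 497 rad s⁻¹.

497 rad s⁻¹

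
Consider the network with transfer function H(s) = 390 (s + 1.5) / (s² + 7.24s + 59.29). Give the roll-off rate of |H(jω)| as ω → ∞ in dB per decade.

With 1 zero and 2 poles, the high-frequency asymptotic slope is 20 × (1 − 2) = -20 dB/decade.

-20 dB/decade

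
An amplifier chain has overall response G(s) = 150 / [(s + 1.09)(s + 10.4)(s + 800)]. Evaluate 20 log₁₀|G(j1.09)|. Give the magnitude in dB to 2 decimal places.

-38.69 dB

|j1.09 + 1.09| = √(1.09² + 1.09²) = 1.541
|j1.09 + 10.4| = √(1.09² + 10.4²) = 10.46
|j1.09 + 800| = √(1.09² + 800²) = 800
|G(j1.09)| = 150 / (1.541 × 10.46 × 800) = 0.011632
20 log₁₀(0.011632) = -38.687 dB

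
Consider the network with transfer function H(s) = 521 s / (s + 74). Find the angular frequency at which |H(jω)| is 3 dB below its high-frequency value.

For a single-pole high-pass, the −3 dB point is at the pole: ω = 74 rad/s.

74 rad/s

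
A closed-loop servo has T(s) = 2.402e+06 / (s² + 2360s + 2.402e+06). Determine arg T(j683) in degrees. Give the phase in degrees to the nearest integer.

-40°

∠[(j683)² + 2360(j683) + 2.402e+06] = ∠[1.9355e+06 + j1.6119e+06] = 39.79°
∠T(j683) = −39.79° = -39.79°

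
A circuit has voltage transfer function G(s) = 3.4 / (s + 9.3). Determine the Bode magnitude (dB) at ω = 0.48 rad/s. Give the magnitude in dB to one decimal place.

-8.8 dB

|j0.48 + 9.3| = √(0.48² + 9.3²) = 9.312
|G(j0.48)| = 3.4 / 9.312 = 0.36511
20 log₁₀(0.36511) = -8.75 dB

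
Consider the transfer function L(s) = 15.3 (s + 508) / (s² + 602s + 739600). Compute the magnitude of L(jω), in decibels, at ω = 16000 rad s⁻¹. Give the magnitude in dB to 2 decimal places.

|j16000 + 508| = √(16000² + 508²) = 1.601e+04
|(j16000)² + 602(j16000) + 739600| = |-2.5526e+08 + j9.632e+06| = 2.554e+08
|L(j16000)| = 15.3 × 1.601e+04 / 2.554e+08 = 0.00095882
20 log₁₀(0.00095882) = -60.365 dB

-60.37 dB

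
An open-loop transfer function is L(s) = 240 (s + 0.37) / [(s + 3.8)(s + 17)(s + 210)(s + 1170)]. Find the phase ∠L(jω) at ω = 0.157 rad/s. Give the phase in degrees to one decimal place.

∠(j0.157 + 0.37) = arctan(0.157/0.37) = 22.99°
∠(j0.157 + 3.8) = arctan(0.157/3.8) = 2.37°
∠(j0.157 + 17) = arctan(0.157/17) = 0.53°
∠(j0.157 + 210) = arctan(0.157/210) = 0.04°
∠(j0.157 + 1170) = arctan(0.157/1170) = 0.01°
∠L(j0.157) = 22.99° − (2.37° + 0.53° + 0.04° + 0.01°) = 20.05°

20.0 deg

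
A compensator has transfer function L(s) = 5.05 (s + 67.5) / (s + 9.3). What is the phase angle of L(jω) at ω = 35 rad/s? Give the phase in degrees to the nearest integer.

-48°

∠(j35 + 67.5) = arctan(35/67.5) = 27.41°
∠(j35 + 9.3) = arctan(35/9.3) = 75.12°
∠L(j35) = 27.41° − 75.12° = -47.71°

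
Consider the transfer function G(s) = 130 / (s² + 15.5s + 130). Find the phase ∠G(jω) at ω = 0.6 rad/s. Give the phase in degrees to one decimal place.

-4.1°

∠[(j0.6)² + 15.5(j0.6) + 130] = ∠[129.64 + j9.3] = 4.10°
∠G(j0.6) = −4.10° = -4.10°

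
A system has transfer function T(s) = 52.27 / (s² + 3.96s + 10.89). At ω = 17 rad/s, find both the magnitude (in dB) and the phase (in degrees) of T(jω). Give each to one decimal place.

|(j17)² + 3.96(j17) + 10.89| = |-278.11 + j67.32| = 286.1
|T(j17)| = 52.27 / 286.1 = 0.18267
20 log₁₀(0.18267) = -14.77 dB
∠[(j17)² + 3.96(j17) + 10.89] = ∠[-278.11 + j67.32] = 166.39°
∠T(j17) = −166.39° = -166.39°

|T| = -14.8 dB, ∠T = -166.4°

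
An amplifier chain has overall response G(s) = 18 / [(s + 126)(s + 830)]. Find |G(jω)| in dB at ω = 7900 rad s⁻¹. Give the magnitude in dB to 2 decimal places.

|j7900 + 126| = √(7900² + 126²) = 7901
|j7900 + 830| = √(7900² + 830²) = 7943
|G(j7900)| = 18 / (7901 × 7943) = 2.868e-07
20 log₁₀(2.868e-07) = -130.848 dB

-130.85 dB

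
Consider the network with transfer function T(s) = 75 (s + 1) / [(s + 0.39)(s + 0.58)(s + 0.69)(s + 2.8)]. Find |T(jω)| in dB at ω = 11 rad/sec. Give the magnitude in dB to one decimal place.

-25.3 dB

|j11 + 1| = √(11² + 1²) = 11.05
|j11 + 0.39| = √(11² + 0.39²) = 11.01
|j11 + 0.58| = √(11² + 0.58²) = 11.02
|j11 + 0.69| = √(11² + 0.69²) = 11.02
|j11 + 2.8| = √(11² + 2.8²) = 11.35
|T(j11)| = 75 × 11.05 / (11.01 × 11.02 × 11.02 × 11.35) = 0.054615
20 log₁₀(0.054615) = -25.25 dB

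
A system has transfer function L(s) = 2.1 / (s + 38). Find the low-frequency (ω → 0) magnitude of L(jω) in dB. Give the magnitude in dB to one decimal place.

-25.2 dB

L(0) = 2.1 / 38 = 0.055263
20 log₁₀(0.055263) = -25.15 dB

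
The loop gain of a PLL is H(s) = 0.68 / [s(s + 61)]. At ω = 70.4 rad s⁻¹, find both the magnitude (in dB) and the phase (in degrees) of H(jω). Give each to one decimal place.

|j70.4 + 61| = √(70.4² + 61²) = 93.15
|j70.4| = 70.4
|H(j70.4)| = 0.68 / (93.15 × 70.4) = 0.00010369
20 log₁₀(0.00010369) = -79.69 dB
∠(j70.4 + 61) = arctan(70.4/61) = 49.09°
∠(j70.4) = 90.00°
∠H(j70.4) = − (49.09° + 90.00°) = -139.09°

|H| = -79.7 dB, ∠H = -139.1°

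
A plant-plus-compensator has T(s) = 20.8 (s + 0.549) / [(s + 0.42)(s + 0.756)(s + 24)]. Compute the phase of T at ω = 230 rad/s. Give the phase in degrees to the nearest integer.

∠(j230 + 0.549) = arctan(230/0.549) = 89.86°
∠(j230 + 0.42) = arctan(230/0.42) = 89.90°
∠(j230 + 0.756) = arctan(230/0.756) = 89.81°
∠(j230 + 24) = arctan(230/24) = 84.04°
∠T(j230) = 89.86° − (89.90° + 89.81° + 84.04°) = -173.89°

-174°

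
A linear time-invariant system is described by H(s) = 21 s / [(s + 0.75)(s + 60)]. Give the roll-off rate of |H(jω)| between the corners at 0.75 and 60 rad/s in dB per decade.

0 dB/decade

In this band the factors already past their corner are: 1 differentiator zero, pole at 0.75; net slope = 0 dB/decade.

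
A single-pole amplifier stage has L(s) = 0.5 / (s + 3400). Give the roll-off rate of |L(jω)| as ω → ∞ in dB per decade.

-20 dB/decade

With 0 zeros and 1 pole, the high-frequency asymptotic slope is 20 × (0 − 1) = -20 dB/decade.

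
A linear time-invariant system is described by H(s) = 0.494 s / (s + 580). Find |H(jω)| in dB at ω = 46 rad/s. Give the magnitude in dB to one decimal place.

|j46| = 46
|j46 + 580| = √(46² + 580²) = 581.8
|H(j46)| = 0.494 × 46 / 581.8 = 0.039057
20 log₁₀(0.039057) = -28.17 dB

-28.2 dB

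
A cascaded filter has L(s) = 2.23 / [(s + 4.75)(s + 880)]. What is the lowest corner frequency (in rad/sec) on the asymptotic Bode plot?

4.75 rad/sec

Break frequencies occur at each pole and zero magnitude: 4.75 rad/sec, 880 rad/sec.
The lowest is 4.75 rad/sec.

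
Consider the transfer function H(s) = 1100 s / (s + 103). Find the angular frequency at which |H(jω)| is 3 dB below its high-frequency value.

For a single-pole high-pass, the −3 dB point is at the pole: ω = 103 rad/s.

103 rad/s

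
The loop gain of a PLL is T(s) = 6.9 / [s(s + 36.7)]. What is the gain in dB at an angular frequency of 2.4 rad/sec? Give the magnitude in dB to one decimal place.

-22.1 dB

|j2.4 + 36.7| = √(2.4² + 36.7²) = 36.78
|j2.4| = 2.4
|T(j2.4)| = 6.9 / (36.78 × 2.4) = 0.078171
20 log₁₀(0.078171) = -22.14 dB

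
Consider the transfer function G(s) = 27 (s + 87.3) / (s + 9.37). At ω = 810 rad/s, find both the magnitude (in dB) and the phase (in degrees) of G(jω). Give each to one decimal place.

|G| = 28.7 dB, ∠G = -5.5°

|j810 + 87.3| = √(810² + 87.3²) = 814.7
|j810 + 9.37| = √(810² + 9.37²) = 810.1
|G(j810)| = 27 × 814.7 / 810.1 = 27.155
20 log₁₀(27.155) = 28.68 dB
∠(j810 + 87.3) = arctan(810/87.3) = 83.85°
∠(j810 + 9.37) = arctan(810/9.37) = 89.34°
∠G(j810) = 83.85° − 89.34° = -5.49°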